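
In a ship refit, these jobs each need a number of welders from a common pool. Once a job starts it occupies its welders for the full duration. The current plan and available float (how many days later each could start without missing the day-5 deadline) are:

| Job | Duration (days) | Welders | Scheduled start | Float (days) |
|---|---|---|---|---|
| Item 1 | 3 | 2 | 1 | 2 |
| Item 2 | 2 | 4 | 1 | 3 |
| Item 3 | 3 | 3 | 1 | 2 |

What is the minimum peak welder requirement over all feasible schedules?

5

Early-start (Item 1@1, Item 2@1, Item 3@1) gives peak 9: d1:9  d2:9  d3:5  d4:0  d5:0.
Shift Item 2→4.
Schedule Item 1@1, Item 2@4, Item 3@1: d1:5  d2:5  d3:5  d4:4  d5:4 — peak 5.
Total welder-days = 23 over 5 days ⇒ peak ≥ ⌈23/5⌉ = 5, so 5 is optimal.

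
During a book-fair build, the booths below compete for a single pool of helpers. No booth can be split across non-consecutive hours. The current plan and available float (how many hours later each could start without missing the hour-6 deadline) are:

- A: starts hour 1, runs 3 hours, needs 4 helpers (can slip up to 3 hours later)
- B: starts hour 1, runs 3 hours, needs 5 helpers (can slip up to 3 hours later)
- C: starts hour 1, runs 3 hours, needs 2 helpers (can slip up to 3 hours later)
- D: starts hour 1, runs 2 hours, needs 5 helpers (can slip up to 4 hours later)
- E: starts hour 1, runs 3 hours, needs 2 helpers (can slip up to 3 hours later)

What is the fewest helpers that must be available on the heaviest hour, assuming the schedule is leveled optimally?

9

Early-start (A@1, B@1, C@1, D@1, E@1) gives peak 18: h1:18  h2:18  h3:13  h4:0  h5:0  h6:0.
Shift C→4, D→4, E→4.
Schedule A@1, B@1, C@4, D@4, E@4: h1:9  h2:9  h3:9  h4:9  h5:9  h6:4 — peak 9.
Total helper-hours = 49 over 6 hours ⇒ peak ≥ ⌈49/6⌉ = 9, so 9 is optimal.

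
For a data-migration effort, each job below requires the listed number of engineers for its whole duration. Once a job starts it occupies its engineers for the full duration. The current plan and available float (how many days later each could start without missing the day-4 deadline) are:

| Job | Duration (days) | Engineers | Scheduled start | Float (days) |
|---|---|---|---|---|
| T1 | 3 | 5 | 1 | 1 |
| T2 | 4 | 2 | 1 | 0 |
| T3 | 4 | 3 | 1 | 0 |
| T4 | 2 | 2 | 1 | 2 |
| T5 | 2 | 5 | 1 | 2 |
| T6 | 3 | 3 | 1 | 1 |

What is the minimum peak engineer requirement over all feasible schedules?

18

Early-start (T1@1, T2@1, T3@1, T4@1, T5@1, T6@1) gives peak 20: d1:20  d2:20  d3:13  d4:5.
Shift T5→3.
Schedule T1@1, T2@1, T3@1, T4@1, T5@3, T6@1: d1:15  d2:15  d3:18  d4:10 — peak 18.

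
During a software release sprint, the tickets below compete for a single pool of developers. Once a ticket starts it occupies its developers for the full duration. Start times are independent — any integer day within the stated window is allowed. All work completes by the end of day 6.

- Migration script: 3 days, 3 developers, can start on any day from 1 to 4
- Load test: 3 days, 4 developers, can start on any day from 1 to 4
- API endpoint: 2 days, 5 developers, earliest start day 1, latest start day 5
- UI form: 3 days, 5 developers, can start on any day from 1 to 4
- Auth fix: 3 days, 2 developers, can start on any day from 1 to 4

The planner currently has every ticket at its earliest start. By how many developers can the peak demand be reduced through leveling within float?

9

Early-start peak: d1:19  d2:19  d3:14  d4:0  d5:0  d6:0 ⇒ 19.
Leveled (Migration script@1, Load test@1, API endpoint@4, UI form@4, Auth fix@1): d1:9  d2:9  d3:9  d4:10  d5:10  d6:5 ⇒ 10.
Reduction 19 − 10 = 9.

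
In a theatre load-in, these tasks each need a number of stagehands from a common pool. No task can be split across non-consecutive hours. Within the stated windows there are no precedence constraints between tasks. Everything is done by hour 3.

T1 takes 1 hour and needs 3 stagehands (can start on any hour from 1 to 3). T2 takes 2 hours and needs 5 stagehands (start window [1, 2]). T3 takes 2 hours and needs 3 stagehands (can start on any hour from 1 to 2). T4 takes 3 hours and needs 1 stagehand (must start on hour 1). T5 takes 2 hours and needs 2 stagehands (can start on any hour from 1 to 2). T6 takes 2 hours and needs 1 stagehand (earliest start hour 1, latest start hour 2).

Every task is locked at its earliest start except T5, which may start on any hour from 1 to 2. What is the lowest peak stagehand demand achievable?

13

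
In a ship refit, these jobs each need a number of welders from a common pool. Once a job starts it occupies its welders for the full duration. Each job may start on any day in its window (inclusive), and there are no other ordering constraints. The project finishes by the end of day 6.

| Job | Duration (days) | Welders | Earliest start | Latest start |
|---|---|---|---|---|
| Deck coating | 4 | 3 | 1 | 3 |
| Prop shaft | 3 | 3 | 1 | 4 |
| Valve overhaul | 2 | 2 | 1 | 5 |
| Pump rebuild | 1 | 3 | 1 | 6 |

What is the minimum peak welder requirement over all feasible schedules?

Early-start (Deck coating@1, Prop shaft@1, Valve overhaul@1, Pump rebuild@1) gives peak 11: d1:11  d2:8  d3:6  d4:3  d5:0  d6:0.
Shift Valve overhaul→4, Pump rebuild→5.
Schedule Deck coating@1, Prop shaft@1, Valve overhaul@4, Pump rebuild@5: d1:6  d2:6  d3:6  d4:5  d5:5  d6:0 — peak 6.

6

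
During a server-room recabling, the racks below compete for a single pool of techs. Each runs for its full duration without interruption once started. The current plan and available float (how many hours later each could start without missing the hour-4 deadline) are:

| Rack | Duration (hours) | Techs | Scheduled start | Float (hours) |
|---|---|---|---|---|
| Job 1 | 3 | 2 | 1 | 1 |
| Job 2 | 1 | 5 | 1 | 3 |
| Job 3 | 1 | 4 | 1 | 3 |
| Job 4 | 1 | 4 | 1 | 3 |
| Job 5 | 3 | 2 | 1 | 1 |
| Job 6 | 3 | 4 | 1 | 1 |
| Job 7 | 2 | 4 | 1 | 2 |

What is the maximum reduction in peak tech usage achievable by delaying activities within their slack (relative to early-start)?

Early-start peak: h1:25  h2:12  h3:8  h4:0 ⇒ 25.
Leveled (Job 1@1, Job 2@1, Job 3@1, Job 4@2, Job 5@2, Job 6@2, Job 7@3): h1:11  h2:12  h3:12  h4:10 ⇒ 12.
Reduction 25 − 12 = 13.

13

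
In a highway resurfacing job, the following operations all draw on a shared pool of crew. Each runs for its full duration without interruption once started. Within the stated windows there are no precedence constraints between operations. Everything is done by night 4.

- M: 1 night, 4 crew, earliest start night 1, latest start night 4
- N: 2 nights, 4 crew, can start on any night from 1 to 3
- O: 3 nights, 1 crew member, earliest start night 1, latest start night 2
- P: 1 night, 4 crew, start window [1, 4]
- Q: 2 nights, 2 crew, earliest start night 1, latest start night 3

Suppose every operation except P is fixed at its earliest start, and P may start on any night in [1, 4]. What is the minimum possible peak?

P@1: n1:15  n2:7  n3:1  n4:0 → peak 15
P@2: n1:11  n2:11  n3:1  n4:0 → peak 11
P@3: n1:11  n2:7  n3:5  n4:0 → peak 11
P@4: n1:11  n2:7  n3:1  n4:4 → peak 11
Best is P@2, peak 11.

11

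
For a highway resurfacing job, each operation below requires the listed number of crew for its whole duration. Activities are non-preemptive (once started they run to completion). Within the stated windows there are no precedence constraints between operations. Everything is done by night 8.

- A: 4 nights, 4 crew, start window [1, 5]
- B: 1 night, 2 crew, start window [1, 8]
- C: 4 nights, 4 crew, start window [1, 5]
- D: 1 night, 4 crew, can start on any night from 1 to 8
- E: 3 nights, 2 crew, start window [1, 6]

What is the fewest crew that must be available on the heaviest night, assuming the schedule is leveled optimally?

8

Early-start (A@1, B@1, C@1, D@1, E@1) gives peak 16: n1:16  n2:10  n3:10  n4:8  n5:0  n6:0  n7:0  n8:0.
Shift C→2, D→5, E→6.
Schedule A@1, B@1, C@2, D@5, E@6: n1:6  n2:8  n3:8  n4:8  n5:8  n6:2  n7:2  n8:2 — peak 8.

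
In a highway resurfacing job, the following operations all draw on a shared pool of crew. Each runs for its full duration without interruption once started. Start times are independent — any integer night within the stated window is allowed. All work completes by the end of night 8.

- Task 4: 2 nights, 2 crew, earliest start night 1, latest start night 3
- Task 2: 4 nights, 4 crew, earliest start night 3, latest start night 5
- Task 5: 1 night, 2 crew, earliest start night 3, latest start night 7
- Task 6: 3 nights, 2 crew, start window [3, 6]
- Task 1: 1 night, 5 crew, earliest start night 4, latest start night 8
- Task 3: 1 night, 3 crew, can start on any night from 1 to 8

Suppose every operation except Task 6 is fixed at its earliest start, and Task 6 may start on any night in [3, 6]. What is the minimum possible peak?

9

Task 6@3: n1:5  n2:2  n3:8  n4:11  n5:6  n6:4  n7:0  n8:0 → peak 11
Task 6@4: n1:5  n2:2  n3:6  n4:11  n5:6  n6:6  n7:0  n8:0 → peak 11
Task 6@5: n1:5  n2:2  n3:6  n4:9  n5:6  n6:6  n7:2  n8:0 → peak 9
Task 6@6: n1:5  n2:2  n3:6  n4:9  n5:4  n6:6  n7:2  n8:2 → peak 9
Best is Task 6@5, peak 9.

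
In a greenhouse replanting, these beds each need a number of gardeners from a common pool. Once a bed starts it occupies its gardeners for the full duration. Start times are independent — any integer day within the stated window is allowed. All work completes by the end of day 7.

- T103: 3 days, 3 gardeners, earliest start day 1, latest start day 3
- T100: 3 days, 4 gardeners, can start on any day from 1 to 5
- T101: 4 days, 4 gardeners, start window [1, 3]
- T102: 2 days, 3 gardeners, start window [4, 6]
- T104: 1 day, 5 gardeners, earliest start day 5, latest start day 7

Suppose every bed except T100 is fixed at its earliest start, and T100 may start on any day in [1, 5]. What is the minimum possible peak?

T100@1: d1:11  d2:11  d3:11  d4:7  d5:8  d6:0  d7:0 → peak 11
T100@2: d1:7  d2:11  d3:11  d4:11  d5:8  d6:0  d7:0 → peak 11
T100@3: d1:7  d2:7  d3:11  d4:11  d5:12  d6:0  d7:0 → peak 12
T100@4: d1:7  d2:7  d3:7  d4:11  d5:12  d6:4  d7:0 → peak 12
T100@5: d1:7  d2:7  d3:7  d4:7  d5:12  d6:4  d7:4 → peak 12
Best is T100@1, peak 11.

11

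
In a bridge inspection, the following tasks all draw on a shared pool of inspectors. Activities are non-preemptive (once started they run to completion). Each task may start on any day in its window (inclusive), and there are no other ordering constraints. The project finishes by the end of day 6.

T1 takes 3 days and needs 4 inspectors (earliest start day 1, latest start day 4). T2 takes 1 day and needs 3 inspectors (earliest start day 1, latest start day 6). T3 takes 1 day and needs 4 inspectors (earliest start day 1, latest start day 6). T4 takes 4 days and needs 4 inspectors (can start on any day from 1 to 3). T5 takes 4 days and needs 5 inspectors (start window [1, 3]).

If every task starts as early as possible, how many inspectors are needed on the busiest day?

Early-start schedule: T1@1, T2@1, T3@1, T4@1, T5@1.
Load per day: day 1: 20, day 2: 13, day 3: 13, day 4: 9, day 5: 0, day 6: 0.
Peak is 20.

20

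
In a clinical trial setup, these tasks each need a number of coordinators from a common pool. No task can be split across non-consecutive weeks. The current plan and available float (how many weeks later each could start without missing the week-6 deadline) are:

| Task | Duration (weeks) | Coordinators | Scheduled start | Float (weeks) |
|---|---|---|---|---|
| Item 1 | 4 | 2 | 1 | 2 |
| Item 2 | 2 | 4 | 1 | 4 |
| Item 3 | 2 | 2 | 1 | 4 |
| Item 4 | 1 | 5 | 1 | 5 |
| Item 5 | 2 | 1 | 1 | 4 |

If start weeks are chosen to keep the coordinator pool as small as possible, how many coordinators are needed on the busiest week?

6

Early-start (Item 1@1, Item 2@1, Item 3@1, Item 4@1, Item 5@1) gives peak 14: w1:14  w2:9  w3:2  w4:2  w5:0  w6:0.
Shift Item 3→3, Item 4→5, Item 5→3.
Schedule Item 1@1, Item 2@1, Item 3@3, Item 4@5, Item 5@3: w1:6  w2:6  w3:5  w4:5  w5:5  w6:0 — peak 6.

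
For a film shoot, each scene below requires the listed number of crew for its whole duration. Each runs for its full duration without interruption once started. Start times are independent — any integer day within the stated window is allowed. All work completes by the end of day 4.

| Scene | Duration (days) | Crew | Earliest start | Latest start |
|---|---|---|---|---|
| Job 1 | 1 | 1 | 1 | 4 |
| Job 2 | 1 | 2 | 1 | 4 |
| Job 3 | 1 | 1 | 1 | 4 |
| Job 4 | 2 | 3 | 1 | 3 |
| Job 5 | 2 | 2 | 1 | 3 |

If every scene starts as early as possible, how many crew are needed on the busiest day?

Early-start schedule: Job 1@1, Job 2@1, Job 3@1, Job 4@1, Job 5@1.
Load per day: day 1: 9, day 2: 5, day 3: 0, day 4: 0.
Peak is 9.

9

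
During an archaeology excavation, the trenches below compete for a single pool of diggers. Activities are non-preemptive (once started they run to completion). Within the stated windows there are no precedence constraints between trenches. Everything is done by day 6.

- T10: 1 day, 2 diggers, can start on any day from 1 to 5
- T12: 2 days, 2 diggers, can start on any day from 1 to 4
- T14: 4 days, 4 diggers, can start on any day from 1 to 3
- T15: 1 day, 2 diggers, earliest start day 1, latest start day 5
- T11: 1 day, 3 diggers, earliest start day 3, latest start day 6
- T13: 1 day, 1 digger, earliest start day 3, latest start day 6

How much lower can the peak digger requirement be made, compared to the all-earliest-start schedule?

4

Early-start peak: d1:10  d2:6  d3:8  d4:4  d5:0  d6:0 ⇒ 10.
Leveled (T10@1, T12@1, T14@2, T15@1, T11@6, T13@3): d1:6  d2:6  d3:5  d4:4  d5:4  d6:3 ⇒ 6.
Reduction 10 − 6 = 4.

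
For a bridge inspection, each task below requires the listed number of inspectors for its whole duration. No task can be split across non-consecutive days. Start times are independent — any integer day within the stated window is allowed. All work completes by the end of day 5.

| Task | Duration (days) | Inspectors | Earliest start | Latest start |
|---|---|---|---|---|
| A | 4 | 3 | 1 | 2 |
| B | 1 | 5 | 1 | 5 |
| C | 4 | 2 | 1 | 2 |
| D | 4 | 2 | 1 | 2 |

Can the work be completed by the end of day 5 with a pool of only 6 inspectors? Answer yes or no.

no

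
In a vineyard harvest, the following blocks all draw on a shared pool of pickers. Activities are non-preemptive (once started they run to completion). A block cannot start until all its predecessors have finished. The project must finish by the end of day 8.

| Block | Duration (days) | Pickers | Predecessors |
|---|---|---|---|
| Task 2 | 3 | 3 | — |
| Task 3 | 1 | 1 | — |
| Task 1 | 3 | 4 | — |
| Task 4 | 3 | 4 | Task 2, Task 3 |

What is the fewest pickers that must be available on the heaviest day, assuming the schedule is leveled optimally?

7

Early-start (Task 2@1, Task 3@1, Task 1@1, Task 4@4) gives peak 8: d1:8  d2:7  d3:7  d4:4  d5:4  d6:4  d7:0  d8:0.
Shift Task 1→2, Task 4→5.
Schedule Task 2@1, Task 3@1, Task 1@2, Task 4@5: d1:4  d2:7  d3:7  d4:4  d5:4  d6:4  d7:4  d8:0 — peak 7.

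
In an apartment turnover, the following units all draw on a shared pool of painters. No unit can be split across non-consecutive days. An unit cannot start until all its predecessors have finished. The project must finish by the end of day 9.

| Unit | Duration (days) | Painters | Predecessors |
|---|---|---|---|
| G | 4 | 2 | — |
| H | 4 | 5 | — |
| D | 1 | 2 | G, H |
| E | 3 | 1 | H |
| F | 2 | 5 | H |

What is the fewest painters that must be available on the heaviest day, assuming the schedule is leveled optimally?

Early-start (G@1, H@1, D@5, E@5, F@5) gives peak 8: d1:7  d2:7  d3:7  d4:7  d5:8  d6:6  d7:1  d8:0  d9:0.
Shift F→6.
Schedule G@1, H@1, D@5, E@5, F@6: d1:7  d2:7  d3:7  d4:7  d5:3  d6:6  d7:6  d8:0  d9:0 — peak 7.

7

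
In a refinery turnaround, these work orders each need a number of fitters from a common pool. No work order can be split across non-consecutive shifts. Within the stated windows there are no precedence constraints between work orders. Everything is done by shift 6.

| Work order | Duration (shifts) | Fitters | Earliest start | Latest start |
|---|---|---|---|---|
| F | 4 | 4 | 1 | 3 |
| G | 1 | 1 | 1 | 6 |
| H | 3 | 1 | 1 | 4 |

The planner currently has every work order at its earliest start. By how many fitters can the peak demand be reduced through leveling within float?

1

Early-start peak: s1:6  s2:5  s3:5  s4:4  s5:0  s6:0 ⇒ 6.
Leveled (F@1, G@1, H@2): s1:5  s2:5  s3:5  s4:5  s5:0  s6:0 ⇒ 5.
Reduction 6 − 5 = 1.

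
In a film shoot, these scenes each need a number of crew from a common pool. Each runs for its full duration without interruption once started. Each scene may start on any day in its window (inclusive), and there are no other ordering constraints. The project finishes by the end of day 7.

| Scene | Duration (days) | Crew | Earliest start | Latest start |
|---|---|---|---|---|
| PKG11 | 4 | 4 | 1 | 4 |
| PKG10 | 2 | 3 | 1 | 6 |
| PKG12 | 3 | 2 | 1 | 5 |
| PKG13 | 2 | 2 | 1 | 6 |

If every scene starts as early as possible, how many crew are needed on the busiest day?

Early-start schedule: PKG11@1, PKG10@1, PKG12@1, PKG13@1.
Load per day: day 1: 11, day 2: 11, day 3: 6, day 4: 4, day 5: 0, day 6: 0, day 7: 0.
Peak is 11.

11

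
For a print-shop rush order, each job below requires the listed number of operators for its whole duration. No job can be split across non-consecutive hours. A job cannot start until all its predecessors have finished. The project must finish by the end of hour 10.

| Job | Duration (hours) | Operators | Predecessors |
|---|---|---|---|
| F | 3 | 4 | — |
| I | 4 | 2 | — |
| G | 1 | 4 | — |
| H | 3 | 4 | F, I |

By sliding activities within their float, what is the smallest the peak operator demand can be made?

6

Early-start (F@1, I@1, G@1, H@5) gives peak 10: h1:10  h2:6  h3:6  h4:2  h5:4  h6:4  h7:4  h8:0  h9:0  h10:0.
Shift G→4.
Schedule F@1, I@1, G@4, H@5: h1:6  h2:6  h3:6  h4:6  h5:4  h6:4  h7:4  h8:0  h9:0  h10:0 — peak 6.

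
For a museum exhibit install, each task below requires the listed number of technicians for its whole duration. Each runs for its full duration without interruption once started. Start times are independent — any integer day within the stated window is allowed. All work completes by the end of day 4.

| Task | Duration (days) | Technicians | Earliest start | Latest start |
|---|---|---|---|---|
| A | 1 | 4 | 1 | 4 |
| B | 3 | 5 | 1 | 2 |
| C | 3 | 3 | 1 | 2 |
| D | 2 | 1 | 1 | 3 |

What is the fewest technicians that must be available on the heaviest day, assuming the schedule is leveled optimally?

9

Early-start (A@1, B@1, C@1, D@1) gives peak 13: d1:13  d2:9  d3:8  d4:0.
Shift C→2, D→2.
Schedule A@1, B@1, C@2, D@2: d1:9  d2:9  d3:9  d4:3 — peak 9.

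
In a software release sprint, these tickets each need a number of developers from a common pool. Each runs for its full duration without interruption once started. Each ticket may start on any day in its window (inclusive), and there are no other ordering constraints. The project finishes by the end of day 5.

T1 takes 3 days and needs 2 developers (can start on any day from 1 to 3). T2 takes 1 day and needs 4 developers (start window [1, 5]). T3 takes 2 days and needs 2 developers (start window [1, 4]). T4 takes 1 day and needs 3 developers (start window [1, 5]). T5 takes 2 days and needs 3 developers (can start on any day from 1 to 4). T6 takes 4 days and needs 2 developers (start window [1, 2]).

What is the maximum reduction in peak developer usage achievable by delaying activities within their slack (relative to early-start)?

Early-start peak: d1:16  d2:9  d3:4  d4:2  d5:0 ⇒ 16.
Leveled (T1@1, T2@1, T3@3, T4@2, T5@4, T6@2): d1:6  d2:7  d3:6  d4:7  d5:5 ⇒ 7.
Reduction 16 − 7 = 9.

9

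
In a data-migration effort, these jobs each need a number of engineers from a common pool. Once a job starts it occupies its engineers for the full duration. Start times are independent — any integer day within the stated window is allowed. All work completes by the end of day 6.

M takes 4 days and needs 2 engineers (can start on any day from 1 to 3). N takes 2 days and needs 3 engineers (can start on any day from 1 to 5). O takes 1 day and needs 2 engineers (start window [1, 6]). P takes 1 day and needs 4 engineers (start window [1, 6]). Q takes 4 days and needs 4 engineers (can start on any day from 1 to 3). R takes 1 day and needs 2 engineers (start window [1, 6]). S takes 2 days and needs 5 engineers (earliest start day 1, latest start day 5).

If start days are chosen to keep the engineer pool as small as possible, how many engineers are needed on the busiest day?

9

Early-start (M@1, N@1, O@1, P@1, Q@1, R@1, S@1) gives peak 22: d1:22  d2:14  d3:6  d4:6  d5:0  d6:0.
Shift P→2, Q→3, S→5.
Schedule M@1, N@1, O@1, P@2, Q@3, R@1, S@5: d1:9  d2:9  d3:6  d4:6  d5:9  d6:9 — peak 9.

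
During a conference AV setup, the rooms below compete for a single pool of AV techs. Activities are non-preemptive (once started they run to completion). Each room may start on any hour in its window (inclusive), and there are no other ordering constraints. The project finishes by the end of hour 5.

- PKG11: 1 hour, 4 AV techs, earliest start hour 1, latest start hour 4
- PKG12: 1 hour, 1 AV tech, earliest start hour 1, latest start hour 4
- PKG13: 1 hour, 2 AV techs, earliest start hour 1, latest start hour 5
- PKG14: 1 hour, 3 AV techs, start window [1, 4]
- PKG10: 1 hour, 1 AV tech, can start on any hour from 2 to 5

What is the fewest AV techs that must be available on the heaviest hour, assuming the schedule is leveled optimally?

Early-start (PKG11@1, PKG12@1, PKG13@1, PKG14@1, PKG10@2) gives peak 10: h1:10  h2:1  h3:0  h4:0  h5:0.
Shift PKG12→2, PKG13→2, PKG14→3.
Schedule PKG11@1, PKG12@2, PKG13@2, PKG14@3, PKG10@2: h1:4  h2:4  h3:3  h4:0  h5:0 — peak 4.

4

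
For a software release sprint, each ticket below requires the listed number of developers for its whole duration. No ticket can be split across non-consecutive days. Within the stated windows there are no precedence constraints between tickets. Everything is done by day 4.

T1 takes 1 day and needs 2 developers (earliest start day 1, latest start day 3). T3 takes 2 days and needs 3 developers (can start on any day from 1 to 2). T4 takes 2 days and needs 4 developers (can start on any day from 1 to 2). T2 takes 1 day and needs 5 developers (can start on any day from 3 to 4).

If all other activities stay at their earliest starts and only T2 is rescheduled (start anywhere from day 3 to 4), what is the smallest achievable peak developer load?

T2@3: d1:9  d2:7  d3:5  d4:0 → peak 9
T2@4: d1:9  d2:7  d3:0  d4:5 → peak 9
Best is T2@3, peak 9.

9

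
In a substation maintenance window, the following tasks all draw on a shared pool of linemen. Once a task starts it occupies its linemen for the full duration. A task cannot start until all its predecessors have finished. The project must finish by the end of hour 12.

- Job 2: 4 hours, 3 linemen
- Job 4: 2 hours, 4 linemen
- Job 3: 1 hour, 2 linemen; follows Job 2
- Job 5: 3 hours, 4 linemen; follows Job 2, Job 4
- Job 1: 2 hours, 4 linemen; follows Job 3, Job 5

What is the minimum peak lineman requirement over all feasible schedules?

Early-start (Job 2@1, Job 4@1, Job 3@5, Job 5@5, Job 1@8) gives peak 7: h1:7  h2:7  h3:3  h4:3  h5:6  h6:4  h7:4  h8:4  h9:4  h10:0  h11:0  h12:0.
Shift Job 4→5, Job 3→7, Job 5→8, Job 1→11.
Schedule Job 2@1, Job 4@5, Job 3@7, Job 5@8, Job 1@11: h1:3  h2:3  h3:3  h4:3  h5:4  h6:4  h7:2  h8:4  h9:4  h10:4  h11:4  h12:4 — peak 4.
Total lineman-hours = 42 over 12 hours ⇒ peak ≥ ⌈42/12⌉ = 4, so 4 is optimal.

4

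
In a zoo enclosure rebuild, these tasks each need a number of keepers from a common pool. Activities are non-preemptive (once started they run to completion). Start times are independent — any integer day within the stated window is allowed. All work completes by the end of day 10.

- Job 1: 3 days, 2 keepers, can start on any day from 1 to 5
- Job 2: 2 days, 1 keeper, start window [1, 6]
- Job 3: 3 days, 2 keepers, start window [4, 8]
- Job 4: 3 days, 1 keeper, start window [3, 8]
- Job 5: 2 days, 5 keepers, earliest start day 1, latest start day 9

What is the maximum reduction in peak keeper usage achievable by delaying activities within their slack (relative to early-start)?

Early-start peak: d1:8  d2:8  d3:3  d4:3  d5:3  d6:2  d7:0  d8:0  d9:0  d10:0 ⇒ 8.
Leveled (Job 1@1, Job 2@1, Job 3@4, Job 4@3, Job 5@7): d1:3  d2:3  d3:3  d4:3  d5:3  d6:2  d7:5  d8:5  d9:0  d10:0 ⇒ 5.
Reduction 8 − 5 = 3.

3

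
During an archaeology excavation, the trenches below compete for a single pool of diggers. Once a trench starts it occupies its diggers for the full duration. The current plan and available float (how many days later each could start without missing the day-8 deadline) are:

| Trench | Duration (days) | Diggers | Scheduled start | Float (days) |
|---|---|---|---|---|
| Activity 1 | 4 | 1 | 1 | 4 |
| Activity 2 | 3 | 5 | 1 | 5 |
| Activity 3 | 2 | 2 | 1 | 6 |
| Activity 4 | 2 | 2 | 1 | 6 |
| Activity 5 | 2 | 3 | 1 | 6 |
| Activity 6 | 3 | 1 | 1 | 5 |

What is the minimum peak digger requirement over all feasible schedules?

5

Early-start (Activity 1@1, Activity 2@1, Activity 3@1, Activity 4@1, Activity 5@1, Activity 6@1) gives peak 14: d1:14  d2:14  d3:7  d4:1  d5:0  d6:0  d7:0  d8:0.
Shift Activity 2→6, Activity 5→3, Activity 6→3.
Schedule Activity 1@1, Activity 2@6, Activity 3@1, Activity 4@1, Activity 5@3, Activity 6@3: d1:5  d2:5  d3:5  d4:5  d5:1  d6:5  d7:5  d8:5 — peak 5.
Total digger-days = 36 over 8 days ⇒ peak ≥ ⌈36/8⌉ = 5, so 5 is optimal.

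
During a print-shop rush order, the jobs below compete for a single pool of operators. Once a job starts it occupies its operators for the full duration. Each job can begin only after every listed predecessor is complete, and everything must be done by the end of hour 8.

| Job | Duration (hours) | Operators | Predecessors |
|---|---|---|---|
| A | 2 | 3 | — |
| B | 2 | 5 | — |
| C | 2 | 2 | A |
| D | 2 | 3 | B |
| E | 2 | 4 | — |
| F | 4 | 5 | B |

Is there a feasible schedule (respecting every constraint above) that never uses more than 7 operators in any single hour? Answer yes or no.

no

The minimum achievable peak is 8; 7 < 8, so no feasible schedule stays within the cap.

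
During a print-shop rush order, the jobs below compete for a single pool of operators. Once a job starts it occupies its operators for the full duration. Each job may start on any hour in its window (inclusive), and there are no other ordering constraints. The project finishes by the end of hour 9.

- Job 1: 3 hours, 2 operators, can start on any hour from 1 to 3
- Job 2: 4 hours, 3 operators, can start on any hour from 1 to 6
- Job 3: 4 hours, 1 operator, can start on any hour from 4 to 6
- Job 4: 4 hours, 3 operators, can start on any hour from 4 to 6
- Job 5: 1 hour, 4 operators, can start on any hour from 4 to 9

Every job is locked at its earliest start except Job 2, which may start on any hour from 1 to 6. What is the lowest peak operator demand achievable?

8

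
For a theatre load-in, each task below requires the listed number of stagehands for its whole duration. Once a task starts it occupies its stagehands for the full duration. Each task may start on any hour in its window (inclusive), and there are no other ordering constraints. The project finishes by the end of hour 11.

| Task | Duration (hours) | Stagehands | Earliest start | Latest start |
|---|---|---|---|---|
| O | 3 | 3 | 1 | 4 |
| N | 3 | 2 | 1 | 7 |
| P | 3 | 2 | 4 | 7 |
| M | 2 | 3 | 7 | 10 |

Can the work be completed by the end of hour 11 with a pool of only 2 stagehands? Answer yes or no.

no

Total stagehand-hours = 27; over 11 hours the average is 27/11 > 2, so some hour must exceed 2.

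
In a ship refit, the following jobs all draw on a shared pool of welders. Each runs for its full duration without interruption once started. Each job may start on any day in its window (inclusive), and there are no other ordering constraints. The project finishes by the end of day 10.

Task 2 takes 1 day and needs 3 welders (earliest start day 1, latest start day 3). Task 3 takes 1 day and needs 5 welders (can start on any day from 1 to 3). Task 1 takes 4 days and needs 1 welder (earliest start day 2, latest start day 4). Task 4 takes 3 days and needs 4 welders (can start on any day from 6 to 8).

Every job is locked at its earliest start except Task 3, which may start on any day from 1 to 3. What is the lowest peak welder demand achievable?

Task 3@1: d1:8  d2:1  d3:1  d4:1  d5:1  d6:4  d7:4  d8:4  d9:0  d10:0 → peak 8
Task 3@2: d1:3  d2:6  d3:1  d4:1  d5:1  d6:4  d7:4  d8:4  d9:0  d10:0 → peak 6
Task 3@3: d1:3  d2:1  d3:6  d4:1  d5:1  d6:4  d7:4  d8:4  d9:0  d10:0 → peak 6
Best is Task 3@2, peak 6.

6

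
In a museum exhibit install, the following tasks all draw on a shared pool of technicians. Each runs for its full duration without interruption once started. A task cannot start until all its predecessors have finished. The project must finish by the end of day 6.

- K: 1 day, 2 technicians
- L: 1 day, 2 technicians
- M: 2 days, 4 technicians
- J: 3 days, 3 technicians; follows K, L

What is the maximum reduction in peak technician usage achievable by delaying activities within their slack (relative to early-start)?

Early-start peak: d1:8  d2:7  d3:3  d4:3  d5:0  d6:0 ⇒ 8.
Leveled (K@1, L@1, M@2, J@4): d1:4  d2:4  d3:4  d4:3  d5:3  d6:3 ⇒ 4.
Reduction 8 − 4 = 4.

4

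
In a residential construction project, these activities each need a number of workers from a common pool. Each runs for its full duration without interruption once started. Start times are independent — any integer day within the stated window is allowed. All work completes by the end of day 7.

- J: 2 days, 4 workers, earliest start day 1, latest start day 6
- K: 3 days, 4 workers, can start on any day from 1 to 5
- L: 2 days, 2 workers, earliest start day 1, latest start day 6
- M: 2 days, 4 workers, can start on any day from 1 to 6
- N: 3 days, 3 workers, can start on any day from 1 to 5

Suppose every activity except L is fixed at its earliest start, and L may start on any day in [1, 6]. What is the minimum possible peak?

15

L@1: d1:17  d2:17  d3:7  d4:0  d5:0  d6:0  d7:0 → peak 17
L@2: d1:15  d2:17  d3:9  d4:0  d5:0  d6:0  d7:0 → peak 17
L@3: d1:15  d2:15  d3:9  d4:2  d5:0  d6:0  d7:0 → peak 15
L@4: d1:15  d2:15  d3:7  d4:2  d5:2  d6:0  d7:0 → peak 15
L@5: d1:15  d2:15  d3:7  d4:0  d5:2  d6:2  d7:0 → peak 15
L@6: d1:15  d2:15  d3:7  d4:0  d5:0  d6:2  d7:2 → peak 15
Best is L@3, peak 15.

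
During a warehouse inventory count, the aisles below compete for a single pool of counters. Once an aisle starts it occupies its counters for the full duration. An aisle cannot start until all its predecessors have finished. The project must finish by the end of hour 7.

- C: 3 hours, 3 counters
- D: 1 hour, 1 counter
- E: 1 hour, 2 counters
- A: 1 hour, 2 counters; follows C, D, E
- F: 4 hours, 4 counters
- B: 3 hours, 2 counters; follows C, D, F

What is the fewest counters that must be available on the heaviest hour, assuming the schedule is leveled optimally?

Early-start (C@1, D@1, E@1, A@4, F@1, B@5) gives peak 10: h1:10  h2:7  h3:7  h4:6  h5:2  h6:2  h7:2.
Shift D→4, E→4, A→5.
Schedule C@1, D@4, E@4, A@5, F@1, B@5: h1:7  h2:7  h3:7  h4:7  h5:4  h6:2  h7:2 — peak 7.

7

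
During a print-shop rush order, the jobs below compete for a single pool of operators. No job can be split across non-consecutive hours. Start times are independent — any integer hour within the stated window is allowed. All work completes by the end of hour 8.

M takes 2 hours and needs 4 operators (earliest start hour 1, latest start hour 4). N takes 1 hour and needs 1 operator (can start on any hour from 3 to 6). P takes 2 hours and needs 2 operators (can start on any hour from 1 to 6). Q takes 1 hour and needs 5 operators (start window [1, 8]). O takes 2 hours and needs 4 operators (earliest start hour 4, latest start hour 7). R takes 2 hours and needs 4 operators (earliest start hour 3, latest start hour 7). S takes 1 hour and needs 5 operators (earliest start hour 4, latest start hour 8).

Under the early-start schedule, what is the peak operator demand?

Early-start schedule: M@1, N@3, P@1, Q@1, O@4, R@3, S@4.
Load per hour: hour 1: 11, hour 2: 6, hour 3: 5, hour 4: 13, hour 5: 4, hour 6: 0, hour 7: 0, hour 8: 0.
Peak is 13.

13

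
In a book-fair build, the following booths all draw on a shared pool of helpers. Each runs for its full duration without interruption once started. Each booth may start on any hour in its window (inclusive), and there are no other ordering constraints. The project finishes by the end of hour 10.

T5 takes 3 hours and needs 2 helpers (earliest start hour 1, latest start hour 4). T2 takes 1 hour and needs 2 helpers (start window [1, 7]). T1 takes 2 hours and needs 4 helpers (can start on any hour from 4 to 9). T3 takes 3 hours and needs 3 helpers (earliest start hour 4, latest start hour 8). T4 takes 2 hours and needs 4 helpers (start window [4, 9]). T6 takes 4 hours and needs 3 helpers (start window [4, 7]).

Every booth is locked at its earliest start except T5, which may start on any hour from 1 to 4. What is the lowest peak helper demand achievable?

T5@1: h1:4  h2:2  h3:2  h4:14  h5:14  h6:6  h7:3  h8:0  h9:0  h10:0 → peak 14
T5@2: h1:2  h2:2  h3:2  h4:16  h5:14  h6:6  h7:3  h8:0  h9:0  h10:0 → peak 16
T5@3: h1:2  h2:0  h3:2  h4:16  h5:16  h6:6  h7:3  h8:0  h9:0  h10:0 → peak 16
T5@4: h1:2  h2:0  h3:0  h4:16  h5:16  h6:8  h7:3  h8:0  h9:0  h10:0 → peak 16
Best is T5@1, peak 14.

14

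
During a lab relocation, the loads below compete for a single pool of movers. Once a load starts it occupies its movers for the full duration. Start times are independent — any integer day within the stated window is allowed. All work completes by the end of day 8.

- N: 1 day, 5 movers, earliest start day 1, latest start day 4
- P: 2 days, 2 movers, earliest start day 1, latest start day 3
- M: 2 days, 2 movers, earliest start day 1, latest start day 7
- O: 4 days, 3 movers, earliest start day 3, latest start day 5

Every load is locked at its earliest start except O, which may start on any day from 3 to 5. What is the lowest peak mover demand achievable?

O@3: d1:9  d2:4  d3:3  d4:3  d5:3  d6:3  d7:0  d8:0 → peak 9
O@4: d1:9  d2:4  d3:0  d4:3  d5:3  d6:3  d7:3  d8:0 → peak 9
O@5: d1:9  d2:4  d3:0  d4:0  d5:3  d6:3  d7:3  d8:3 → peak 9
Best is O@3, peak 9.

9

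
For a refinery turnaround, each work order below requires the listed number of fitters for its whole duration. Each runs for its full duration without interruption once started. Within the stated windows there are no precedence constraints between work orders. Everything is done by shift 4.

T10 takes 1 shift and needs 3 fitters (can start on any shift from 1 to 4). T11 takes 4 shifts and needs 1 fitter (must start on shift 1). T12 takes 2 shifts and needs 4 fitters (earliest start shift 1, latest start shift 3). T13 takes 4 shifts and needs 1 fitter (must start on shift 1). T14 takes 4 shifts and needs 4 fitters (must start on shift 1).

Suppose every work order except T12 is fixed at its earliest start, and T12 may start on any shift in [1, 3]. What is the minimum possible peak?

10

T12@1: s1:13  s2:10  s3:6  s4:6 → peak 13
T12@2: s1:9  s2:10  s3:10  s4:6 → peak 10
T12@3: s1:9  s2:6  s3:10  s4:10 → peak 10
Best is T12@2, peak 10.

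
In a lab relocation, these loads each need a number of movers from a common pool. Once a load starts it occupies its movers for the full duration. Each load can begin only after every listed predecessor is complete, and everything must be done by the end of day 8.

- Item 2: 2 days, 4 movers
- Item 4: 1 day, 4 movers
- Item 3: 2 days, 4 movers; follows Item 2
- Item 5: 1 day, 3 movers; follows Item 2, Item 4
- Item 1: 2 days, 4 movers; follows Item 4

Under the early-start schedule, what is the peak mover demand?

Early-start schedule: Item 2@1, Item 4@1, Item 3@3, Item 5@3, Item 1@2.
Load per day: day 1: 8, day 2: 8, day 3: 11, day 4: 4, day 5: 0, day 6: 0, day 7: 0, day 8: 0.
Peak is 11.

11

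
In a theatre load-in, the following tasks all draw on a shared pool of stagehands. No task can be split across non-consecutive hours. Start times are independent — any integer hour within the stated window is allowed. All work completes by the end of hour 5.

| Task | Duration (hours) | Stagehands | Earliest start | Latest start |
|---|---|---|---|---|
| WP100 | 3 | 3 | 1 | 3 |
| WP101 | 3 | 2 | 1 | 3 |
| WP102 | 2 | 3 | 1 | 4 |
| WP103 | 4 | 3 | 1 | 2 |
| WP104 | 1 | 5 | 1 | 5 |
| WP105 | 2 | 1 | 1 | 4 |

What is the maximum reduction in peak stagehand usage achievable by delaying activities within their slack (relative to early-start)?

8

Early-start peak: h1:17  h2:12  h3:8  h4:3  h5:0 ⇒ 17.
Leveled (WP100@1, WP101@1, WP102@4, WP103@1, WP104@5, WP105@1): h1:9  h2:9  h3:8  h4:6  h5:8 ⇒ 9.
Reduction 17 − 9 = 8.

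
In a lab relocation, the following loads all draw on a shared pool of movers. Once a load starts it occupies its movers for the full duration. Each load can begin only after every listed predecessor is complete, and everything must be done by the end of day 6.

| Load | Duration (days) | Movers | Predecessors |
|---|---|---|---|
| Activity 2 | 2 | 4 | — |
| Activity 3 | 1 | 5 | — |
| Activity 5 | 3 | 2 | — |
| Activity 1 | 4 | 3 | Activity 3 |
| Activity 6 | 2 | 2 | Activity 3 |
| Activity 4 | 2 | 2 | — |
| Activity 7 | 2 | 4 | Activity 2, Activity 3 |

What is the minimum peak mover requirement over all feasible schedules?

Early-start (Activity 2@1, Activity 3@1, Activity 5@1, Activity 1@2, Activity 6@2, Activity 4@1, Activity 7@3) gives peak 13: d1:13  d2:13  d3:11  d4:7  d5:3  d6:0.
Shift Activity 5→2, Activity 6→3, Activity 4→3, Activity 7→5.
Schedule Activity 2@1, Activity 3@1, Activity 5@2, Activity 1@2, Activity 6@3, Activity 4@3, Activity 7@5: d1:9  d2:9  d3:9  d4:9  d5:7  d6:4 — peak 9.

9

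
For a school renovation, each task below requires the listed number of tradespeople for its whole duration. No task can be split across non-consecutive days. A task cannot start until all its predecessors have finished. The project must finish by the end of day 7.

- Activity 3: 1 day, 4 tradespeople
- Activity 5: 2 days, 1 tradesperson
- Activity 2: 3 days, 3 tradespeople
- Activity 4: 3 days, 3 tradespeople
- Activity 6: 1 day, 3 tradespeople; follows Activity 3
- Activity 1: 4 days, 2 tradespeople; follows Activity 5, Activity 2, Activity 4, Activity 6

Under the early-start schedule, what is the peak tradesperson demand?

Early-start schedule: Activity 3@1, Activity 5@1, Activity 2@1, Activity 4@1, Activity 6@2, Activity 1@4.
Load per day: day 1: 11, day 2: 10, day 3: 6, day 4: 2, day 5: 2, day 6: 2, day 7: 2.
Peak is 11.

11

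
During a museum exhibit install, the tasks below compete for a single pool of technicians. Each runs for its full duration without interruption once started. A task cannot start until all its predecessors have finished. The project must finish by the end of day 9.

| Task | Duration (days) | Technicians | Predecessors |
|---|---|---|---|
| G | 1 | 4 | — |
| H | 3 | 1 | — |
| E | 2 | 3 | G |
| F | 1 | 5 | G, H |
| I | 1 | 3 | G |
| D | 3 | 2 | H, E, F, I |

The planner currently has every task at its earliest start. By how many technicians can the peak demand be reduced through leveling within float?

2

Early-start peak: d1:5  d2:7  d3:4  d4:5  d5:2  d6:2  d7:2  d8:0  d9:0 ⇒ 7.
Leveled (G@1, H@1, E@2, F@4, I@5, D@6): d1:5  d2:4  d3:4  d4:5  d5:3  d6:2  d7:2  d8:2  d9:0 ⇒ 5.
Reduction 7 − 5 = 2.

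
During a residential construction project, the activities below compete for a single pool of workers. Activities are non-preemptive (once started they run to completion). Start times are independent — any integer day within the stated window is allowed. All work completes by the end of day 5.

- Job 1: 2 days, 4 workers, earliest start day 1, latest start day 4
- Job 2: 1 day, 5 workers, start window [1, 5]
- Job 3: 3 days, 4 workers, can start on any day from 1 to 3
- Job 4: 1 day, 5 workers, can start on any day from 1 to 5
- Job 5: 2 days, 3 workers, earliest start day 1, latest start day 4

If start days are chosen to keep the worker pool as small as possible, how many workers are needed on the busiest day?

8

Early-start (Job 1@1, Job 2@1, Job 3@1, Job 4@1, Job 5@1) gives peak 21: d1:21  d2:11  d3:4  d4:0  d5:0.
Shift Job 2→4, Job 4→5, Job 5→3.
Schedule Job 1@1, Job 2@4, Job 3@1, Job 4@5, Job 5@3: d1:8  d2:8  d3:7  d4:8  d5:5 — peak 8.
Total worker-days = 36 over 5 days ⇒ peak ≥ ⌈36/5⌉ = 8, so 8 is optimal.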